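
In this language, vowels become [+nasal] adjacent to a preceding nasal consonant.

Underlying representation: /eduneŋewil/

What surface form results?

[edunẽŋẽwil]

/e/ after nasal /n/ → [ẽ]
/e/ after nasal /ŋ/ → [ẽ]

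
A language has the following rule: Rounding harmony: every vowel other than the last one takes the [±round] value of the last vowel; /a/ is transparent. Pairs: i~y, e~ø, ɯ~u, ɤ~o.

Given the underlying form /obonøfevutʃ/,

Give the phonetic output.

[obonøføvutʃ]

/e/ harmonizes with /u/ ([+round]) → [ø]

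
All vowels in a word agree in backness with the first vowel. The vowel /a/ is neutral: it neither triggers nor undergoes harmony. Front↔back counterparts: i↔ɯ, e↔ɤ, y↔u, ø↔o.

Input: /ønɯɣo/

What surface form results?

[øniɣø]

/ɯ/ harmonizes with /ø/ ([-back]) → [i]
/o/ harmonizes with /ø/ ([-back]) → [ø]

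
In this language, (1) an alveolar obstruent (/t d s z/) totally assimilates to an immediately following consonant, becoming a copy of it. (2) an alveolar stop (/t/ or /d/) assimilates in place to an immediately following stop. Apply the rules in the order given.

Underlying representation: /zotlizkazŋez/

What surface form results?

[zollikkaŋŋez]

Rule 1: /t/ before /l/ → [l] (total assimilation)
Rule 1: /z/ before /k/ → [k] (total assimilation)
Rule 1: /z/ before /ŋ/ → [ŋ] (total assimilation)
After rule 1: zollikkaŋŋez
Rule 2: no segment meets the rule's conditions; no change.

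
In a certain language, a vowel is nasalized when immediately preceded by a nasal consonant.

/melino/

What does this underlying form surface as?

/e/ after nasal /m/ → [ẽ]
/o/ after nasal /n/ → [õ]

[mẽlinõ]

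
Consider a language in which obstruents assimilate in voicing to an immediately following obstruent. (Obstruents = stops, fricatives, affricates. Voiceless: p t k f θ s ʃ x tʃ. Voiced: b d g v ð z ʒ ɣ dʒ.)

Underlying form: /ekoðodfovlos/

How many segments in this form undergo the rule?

1

/d/ before /f/ (voiceless) → [t]
1 segment changes.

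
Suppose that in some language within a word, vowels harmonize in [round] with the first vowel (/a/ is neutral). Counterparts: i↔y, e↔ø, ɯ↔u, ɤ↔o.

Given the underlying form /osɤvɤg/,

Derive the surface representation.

[osovog]

/ɤ/ harmonizes with /o/ ([+round]) → [o]
/ɤ/ harmonizes with /o/ ([+round]) → [o]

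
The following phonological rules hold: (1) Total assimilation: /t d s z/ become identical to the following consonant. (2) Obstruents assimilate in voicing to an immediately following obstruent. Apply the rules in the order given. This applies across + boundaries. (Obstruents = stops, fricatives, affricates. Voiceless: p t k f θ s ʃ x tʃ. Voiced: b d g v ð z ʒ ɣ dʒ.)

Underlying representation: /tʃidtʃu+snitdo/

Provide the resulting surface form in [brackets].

[tʃitʃtʃu+nniddo]

Rule 1: /d/ before /tʃ/ → [tʃ] (total assimilation)
Rule 1: /s/ before /n/ → [n] (total assimilation)
Rule 1: /t/ before /d/ → [d] (total assimilation)
After rule 1: tʃitʃtʃu+nniddo
Rule 2: no segment meets the rule's conditions; no change.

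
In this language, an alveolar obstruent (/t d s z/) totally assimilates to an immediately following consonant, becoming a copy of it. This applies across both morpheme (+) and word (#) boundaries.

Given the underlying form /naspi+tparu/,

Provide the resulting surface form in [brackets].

/s/ before /p/ → [p] (total assimilation)
/t/ before /p/ → [p] (total assimilation)

[nappi+pparu]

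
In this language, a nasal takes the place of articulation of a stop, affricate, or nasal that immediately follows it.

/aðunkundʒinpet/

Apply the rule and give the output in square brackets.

[aðuŋkuɲdʒimpet]

/n/ before /k/ (velar) → [ŋ]
/n/ before /dʒ/ (palatal) → [ɲ]
/n/ before /p/ (labial) → [m]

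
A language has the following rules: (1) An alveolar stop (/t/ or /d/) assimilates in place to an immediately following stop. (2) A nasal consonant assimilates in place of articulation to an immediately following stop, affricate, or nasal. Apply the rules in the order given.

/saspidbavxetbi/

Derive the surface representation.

[saspibbavxepbi]

Rule 1: /d/ before /b/ (labial) → [b]
Rule 1: /t/ before /b/ (labial) → [p]
After rule 1: saspibbavxepbi
Rule 2: no segment meets the rule's conditions; no change.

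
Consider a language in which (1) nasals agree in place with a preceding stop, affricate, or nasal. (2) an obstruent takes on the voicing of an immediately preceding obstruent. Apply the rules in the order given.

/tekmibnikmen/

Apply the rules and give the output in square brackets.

[tekŋibmikŋen]

Rule 1: /m/ after /k/ (velar) → [ŋ]
Rule 1: /n/ after /b/ (labial) → [m]
Rule 1: /m/ after /k/ (velar) → [ŋ]
After rule 1: tekŋibmikŋen
Rule 2: no segment meets the rule's conditions; no change.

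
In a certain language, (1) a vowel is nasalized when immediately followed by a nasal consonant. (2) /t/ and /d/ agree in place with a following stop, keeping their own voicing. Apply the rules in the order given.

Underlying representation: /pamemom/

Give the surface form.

Rule 1: /a/ before nasal /m/ → [ã]
Rule 1: /e/ before nasal /m/ → [ẽ]
Rule 1: /o/ before nasal /m/ → [õ]
After rule 1: pãmẽmõm
Rule 2: no segment meets the rule's conditions; no change.

[pãmẽmõm]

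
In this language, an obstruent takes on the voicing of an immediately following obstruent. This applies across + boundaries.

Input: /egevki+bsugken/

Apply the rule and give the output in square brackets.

[egefki+psukken]

/v/ before /k/ (voiceless) → [f]
/b/ before /s/ (voiceless) → [p]
/g/ before /k/ (voiceless) → [k]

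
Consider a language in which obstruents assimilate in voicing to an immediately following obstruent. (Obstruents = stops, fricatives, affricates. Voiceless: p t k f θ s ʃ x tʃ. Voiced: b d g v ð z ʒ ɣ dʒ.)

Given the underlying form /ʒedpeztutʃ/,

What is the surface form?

[ʒetpestutʃ]

/d/ before /p/ (voiceless) → [t]
/z/ before /t/ (voiceless) → [s]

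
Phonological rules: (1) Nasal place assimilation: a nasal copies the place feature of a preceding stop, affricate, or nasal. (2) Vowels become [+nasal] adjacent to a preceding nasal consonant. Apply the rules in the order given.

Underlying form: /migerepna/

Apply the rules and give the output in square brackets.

Rule 1: /n/ after /p/ (labial) → [m]
After rule 1: migerepma
Rule 2: /i/ after nasal /m/ → [ĩ]
Rule 2: /a/ after nasal /m/ → [ã]

[mĩgerepmã]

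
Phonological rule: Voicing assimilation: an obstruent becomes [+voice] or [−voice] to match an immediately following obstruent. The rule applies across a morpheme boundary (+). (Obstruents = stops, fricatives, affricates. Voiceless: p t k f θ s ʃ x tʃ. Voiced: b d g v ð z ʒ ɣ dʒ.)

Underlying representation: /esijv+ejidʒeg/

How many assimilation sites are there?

0

No segment meets the rule's conditions.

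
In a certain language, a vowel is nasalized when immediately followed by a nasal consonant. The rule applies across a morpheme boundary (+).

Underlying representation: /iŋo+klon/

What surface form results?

[ĩŋo+klõn]

/i/ before nasal /ŋ/ → [ĩ]
/o/ before nasal /n/ → [õ]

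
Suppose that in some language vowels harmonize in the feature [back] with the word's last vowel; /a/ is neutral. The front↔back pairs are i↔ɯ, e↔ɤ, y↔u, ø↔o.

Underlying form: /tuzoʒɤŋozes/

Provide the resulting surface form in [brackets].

[tyzøʒeŋøzes]

/u/ harmonizes with /e/ ([-back]) → [y]
/o/ harmonizes with /e/ ([-back]) → [ø]
/ɤ/ harmonizes with /e/ ([-back]) → [e]
/o/ harmonizes with /e/ ([-back]) → [ø]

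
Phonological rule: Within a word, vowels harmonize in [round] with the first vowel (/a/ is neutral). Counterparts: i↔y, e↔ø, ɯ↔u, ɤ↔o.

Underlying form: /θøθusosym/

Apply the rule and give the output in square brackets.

[θøθusosym]

no segment meets the rule's conditions; no change.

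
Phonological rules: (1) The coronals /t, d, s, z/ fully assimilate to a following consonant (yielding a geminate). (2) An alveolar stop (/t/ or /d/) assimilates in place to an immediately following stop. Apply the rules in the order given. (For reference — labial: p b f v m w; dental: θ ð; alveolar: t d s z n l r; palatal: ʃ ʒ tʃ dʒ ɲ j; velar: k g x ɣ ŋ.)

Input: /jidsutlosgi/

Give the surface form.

Rule 1: /d/ before /s/ → [s] (total assimilation)
Rule 1: /t/ before /l/ → [l] (total assimilation)
Rule 1: /s/ before /g/ → [g] (total assimilation)
After rule 1: jissulloggi
Rule 2: no segment meets the rule's conditions; no change.

[jissulloggi]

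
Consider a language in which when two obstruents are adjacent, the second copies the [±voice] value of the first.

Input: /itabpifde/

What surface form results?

[itabbifte]

/p/ after /b/ (voiced) → [b]
/d/ after /f/ (voiceless) → [t]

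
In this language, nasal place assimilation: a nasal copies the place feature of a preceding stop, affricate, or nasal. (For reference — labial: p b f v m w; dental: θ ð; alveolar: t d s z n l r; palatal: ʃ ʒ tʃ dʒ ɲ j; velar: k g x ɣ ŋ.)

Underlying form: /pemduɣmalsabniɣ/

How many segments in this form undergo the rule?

1

/n/ after /b/ (labial) → [m]
1 segment changes.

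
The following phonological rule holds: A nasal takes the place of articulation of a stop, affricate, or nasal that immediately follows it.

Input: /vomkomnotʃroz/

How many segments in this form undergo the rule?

/m/ before /k/ (velar) → [ŋ]
/m/ before /n/ (alveolar) → [n]
2 segments change.

2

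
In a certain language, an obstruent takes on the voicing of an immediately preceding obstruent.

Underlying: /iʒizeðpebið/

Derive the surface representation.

[iʒizeðbebið]

/p/ after /ð/ (voiced) → [b]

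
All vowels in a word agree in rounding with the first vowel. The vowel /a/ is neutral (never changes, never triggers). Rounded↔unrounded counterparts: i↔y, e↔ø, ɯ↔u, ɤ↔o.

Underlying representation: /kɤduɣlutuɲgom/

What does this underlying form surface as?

/u/ harmonizes with /ɤ/ ([-round]) → [ɯ]
/u/ harmonizes with /ɤ/ ([-round]) → [ɯ]
/u/ harmonizes with /ɤ/ ([-round]) → [ɯ]
/o/ harmonizes with /ɤ/ ([-round]) → [ɤ]

[kɤdɯɣlɯtɯɲgɤm]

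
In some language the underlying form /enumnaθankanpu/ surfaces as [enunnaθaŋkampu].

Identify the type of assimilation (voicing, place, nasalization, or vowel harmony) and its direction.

place assimilation, regressive

/m/→[n] /n/→[ŋ] /n/→[m].
Each target copies a feature from the following segment, so the direction is regressive.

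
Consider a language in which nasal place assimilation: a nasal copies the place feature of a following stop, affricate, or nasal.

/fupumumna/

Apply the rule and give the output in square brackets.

[fupumunna]

/m/ before /n/ (alveolar) → [n]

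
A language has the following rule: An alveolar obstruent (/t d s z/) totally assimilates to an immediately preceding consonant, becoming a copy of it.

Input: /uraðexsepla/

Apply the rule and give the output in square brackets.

/s/ after /x/ → [x] (total assimilation)

[uraðexxepla]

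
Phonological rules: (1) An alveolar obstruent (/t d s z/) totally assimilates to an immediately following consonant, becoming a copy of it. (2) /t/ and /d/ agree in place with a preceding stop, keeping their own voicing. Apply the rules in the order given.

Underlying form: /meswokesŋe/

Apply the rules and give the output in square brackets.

Rule 1: /s/ before /w/ → [w] (total assimilation)
Rule 1: /s/ before /ŋ/ → [ŋ] (total assimilation)
After rule 1: mewwokeŋŋe
Rule 2: no segment meets the rule's conditions; no change.

[mewwokeŋŋe]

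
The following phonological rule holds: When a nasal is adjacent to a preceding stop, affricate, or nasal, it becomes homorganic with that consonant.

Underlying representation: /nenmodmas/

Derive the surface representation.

[nennodnas]

/m/ after /n/ (alveolar) → [n]
/m/ after /d/ (alveolar) → [n]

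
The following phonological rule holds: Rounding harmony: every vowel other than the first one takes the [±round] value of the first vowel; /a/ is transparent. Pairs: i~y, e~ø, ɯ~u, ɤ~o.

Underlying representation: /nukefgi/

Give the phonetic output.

/e/ harmonizes with /u/ ([+round]) → [ø]
/i/ harmonizes with /u/ ([+round]) → [y]

[nukøfgy]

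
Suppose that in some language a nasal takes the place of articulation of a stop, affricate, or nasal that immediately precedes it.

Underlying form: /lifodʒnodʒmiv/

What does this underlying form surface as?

/n/ after /dʒ/ (palatal) → [ɲ]
/m/ after /dʒ/ (palatal) → [ɲ]

[lifodʒɲodʒɲiv]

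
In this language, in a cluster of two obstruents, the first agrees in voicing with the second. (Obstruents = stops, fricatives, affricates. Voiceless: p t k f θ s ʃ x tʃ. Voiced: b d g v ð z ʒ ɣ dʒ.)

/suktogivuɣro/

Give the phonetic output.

no segment meets the rule's conditions; no change.

[suktogivuɣro]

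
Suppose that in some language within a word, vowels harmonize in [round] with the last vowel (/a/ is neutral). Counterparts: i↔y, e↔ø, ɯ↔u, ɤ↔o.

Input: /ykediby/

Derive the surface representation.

/e/ harmonizes with /y/ ([+round]) → [ø]
/i/ harmonizes with /y/ ([+round]) → [y]

[ykødyby]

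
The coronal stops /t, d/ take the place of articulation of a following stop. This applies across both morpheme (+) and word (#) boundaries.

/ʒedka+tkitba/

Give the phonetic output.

[ʒegka+kkipba]

/d/ before /k/ (velar) → [g]
/t/ before /k/ (velar) → [k]
/t/ before /b/ (labial) → [p]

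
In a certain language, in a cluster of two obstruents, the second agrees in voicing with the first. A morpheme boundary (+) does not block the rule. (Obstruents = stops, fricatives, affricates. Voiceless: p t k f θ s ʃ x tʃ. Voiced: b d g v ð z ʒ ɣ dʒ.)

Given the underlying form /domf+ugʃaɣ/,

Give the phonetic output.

/ʃ/ after /g/ (voiced) → [ʒ]

[domf+ugʒaɣ]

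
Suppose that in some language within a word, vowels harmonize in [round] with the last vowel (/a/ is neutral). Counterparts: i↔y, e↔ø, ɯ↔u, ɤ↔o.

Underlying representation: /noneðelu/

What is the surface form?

/e/ harmonizes with /u/ ([+round]) → [ø]
/e/ harmonizes with /u/ ([+round]) → [ø]

[nonøðølu]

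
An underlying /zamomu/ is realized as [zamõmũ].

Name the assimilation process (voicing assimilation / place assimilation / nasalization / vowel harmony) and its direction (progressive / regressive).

nasalization, progressive

/o/→[õ] /u/→[ũ].
Each target copies a feature from the preceding segment, so the direction is progressive.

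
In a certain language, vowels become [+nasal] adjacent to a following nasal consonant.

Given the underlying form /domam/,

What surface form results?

/o/ before nasal /m/ → [õ]
/a/ before nasal /m/ → [ã]

[dõmãm]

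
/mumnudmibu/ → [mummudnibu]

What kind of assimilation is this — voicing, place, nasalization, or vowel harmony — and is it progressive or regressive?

/n/→[m] /m/→[n].
Each target copies a feature from the preceding segment, so the direction is progressive.

place assimilation, progressive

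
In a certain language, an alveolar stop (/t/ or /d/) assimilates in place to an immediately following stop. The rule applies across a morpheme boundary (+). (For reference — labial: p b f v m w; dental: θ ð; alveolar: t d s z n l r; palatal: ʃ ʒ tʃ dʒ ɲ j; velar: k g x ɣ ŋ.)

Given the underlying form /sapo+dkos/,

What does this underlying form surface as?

/d/ before /k/ (velar) → [g]

[sapo+gkos]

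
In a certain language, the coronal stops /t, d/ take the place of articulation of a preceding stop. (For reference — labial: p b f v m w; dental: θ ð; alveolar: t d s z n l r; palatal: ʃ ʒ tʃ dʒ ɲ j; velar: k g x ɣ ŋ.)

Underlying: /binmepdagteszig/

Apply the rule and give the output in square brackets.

/d/ after /p/ (labial) → [b]
/t/ after /g/ (velar) → [k]

[binmepbagkeszig]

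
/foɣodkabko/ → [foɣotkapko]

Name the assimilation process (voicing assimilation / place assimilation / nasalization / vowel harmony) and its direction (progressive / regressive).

/d/→[t] /b/→[p].
Each target copies a feature from the following segment, so the direction is regressive.

voicing assimilation, regressive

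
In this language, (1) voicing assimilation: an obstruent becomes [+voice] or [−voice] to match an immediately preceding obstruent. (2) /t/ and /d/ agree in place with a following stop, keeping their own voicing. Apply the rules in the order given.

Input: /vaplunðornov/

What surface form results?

[vaplunðornov]

Rule 1: no segment meets the rule's conditions; no change.
After rule 1: vaplunðornov
Rule 2: no segment meets the rule's conditions; no change.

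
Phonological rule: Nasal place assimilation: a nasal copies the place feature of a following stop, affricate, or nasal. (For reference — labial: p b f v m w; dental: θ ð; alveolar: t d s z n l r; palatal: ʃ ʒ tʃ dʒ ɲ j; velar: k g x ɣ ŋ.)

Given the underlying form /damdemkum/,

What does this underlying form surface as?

/m/ before /d/ (alveolar) → [n]
/m/ before /k/ (velar) → [ŋ]

[dandeŋkum]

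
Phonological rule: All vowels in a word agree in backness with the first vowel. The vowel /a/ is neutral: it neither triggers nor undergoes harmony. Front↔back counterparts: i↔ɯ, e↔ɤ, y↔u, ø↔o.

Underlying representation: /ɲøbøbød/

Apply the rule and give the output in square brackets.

[ɲøbøbød]

no segment meets the rule's conditions; no change.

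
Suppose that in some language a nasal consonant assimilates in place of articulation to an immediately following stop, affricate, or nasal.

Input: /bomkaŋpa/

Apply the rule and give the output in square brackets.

[boŋkampa]

/m/ before /k/ (velar) → [ŋ]
/ŋ/ before /p/ (labial) → [m]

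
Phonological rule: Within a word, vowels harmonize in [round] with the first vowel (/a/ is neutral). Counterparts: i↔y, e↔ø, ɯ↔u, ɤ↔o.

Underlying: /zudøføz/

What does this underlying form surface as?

no segment meets the rule's conditions; no change.

[zudøføz]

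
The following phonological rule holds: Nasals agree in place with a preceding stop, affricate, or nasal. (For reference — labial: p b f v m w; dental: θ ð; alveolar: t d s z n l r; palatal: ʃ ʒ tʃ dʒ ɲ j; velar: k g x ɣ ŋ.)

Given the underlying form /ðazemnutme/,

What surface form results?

[ðazemmutne]

/n/ after /m/ (labial) → [m]
/m/ after /t/ (alveolar) → [n]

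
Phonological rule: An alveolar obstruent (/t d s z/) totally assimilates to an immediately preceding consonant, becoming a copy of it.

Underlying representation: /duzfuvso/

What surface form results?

[duzfuvvo]

/s/ after /v/ → [v] (total assimilation)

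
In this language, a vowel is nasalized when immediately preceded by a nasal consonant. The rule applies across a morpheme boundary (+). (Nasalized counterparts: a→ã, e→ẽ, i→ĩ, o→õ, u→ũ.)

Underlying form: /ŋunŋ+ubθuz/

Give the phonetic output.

[ŋũnŋ+ũbθuz]

/u/ after nasal /ŋ/ → [ũ]
/u/ after nasal /ŋ/ → [ũ]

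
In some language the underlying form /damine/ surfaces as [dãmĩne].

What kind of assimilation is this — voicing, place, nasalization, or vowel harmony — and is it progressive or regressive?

nasalization, regressive

/a/→[ã] /i/→[ĩ].
Each target copies a feature from the following segment, so the direction is regressive.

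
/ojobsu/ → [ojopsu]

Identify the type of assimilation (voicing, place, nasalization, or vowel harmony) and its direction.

voicing assimilation, regressive

/b/→[p].
Each target copies a feature from the following segment, so the direction is regressive.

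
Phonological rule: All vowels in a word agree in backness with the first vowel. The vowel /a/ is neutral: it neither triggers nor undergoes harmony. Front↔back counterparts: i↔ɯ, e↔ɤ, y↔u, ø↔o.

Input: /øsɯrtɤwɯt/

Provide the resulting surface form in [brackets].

/ɯ/ harmonizes with /ø/ ([-back]) → [i]
/ɤ/ harmonizes with /ø/ ([-back]) → [e]
/ɯ/ harmonizes with /ø/ ([-back]) → [i]

[øsirtewit]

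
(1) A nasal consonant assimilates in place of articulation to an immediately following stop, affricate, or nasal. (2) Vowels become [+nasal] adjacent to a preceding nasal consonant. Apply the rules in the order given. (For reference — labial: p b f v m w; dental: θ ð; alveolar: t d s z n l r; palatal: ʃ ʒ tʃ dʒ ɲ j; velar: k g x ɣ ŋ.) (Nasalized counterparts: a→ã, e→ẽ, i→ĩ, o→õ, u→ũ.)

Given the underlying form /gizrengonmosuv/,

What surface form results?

Rule 1: /n/ before /g/ (velar) → [ŋ]
Rule 1: /n/ before /m/ (labial) → [m]
After rule 1: gizreŋgommosuv
Rule 2: /o/ after nasal /m/ → [õ]

[gizreŋgommõsuv]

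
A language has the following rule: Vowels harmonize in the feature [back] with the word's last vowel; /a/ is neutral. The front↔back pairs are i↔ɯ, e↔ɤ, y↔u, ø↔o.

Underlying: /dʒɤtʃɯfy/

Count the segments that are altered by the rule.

/ɤ/ harmonizes with /y/ ([-back]) → [e]
/ɯ/ harmonizes with /y/ ([-back]) → [i]
2 segments change.

2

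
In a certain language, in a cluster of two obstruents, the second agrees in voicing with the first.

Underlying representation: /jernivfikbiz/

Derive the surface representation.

[jernivvikpiz]

/f/ after /v/ (voiced) → [v]
/b/ after /k/ (voiceless) → [p]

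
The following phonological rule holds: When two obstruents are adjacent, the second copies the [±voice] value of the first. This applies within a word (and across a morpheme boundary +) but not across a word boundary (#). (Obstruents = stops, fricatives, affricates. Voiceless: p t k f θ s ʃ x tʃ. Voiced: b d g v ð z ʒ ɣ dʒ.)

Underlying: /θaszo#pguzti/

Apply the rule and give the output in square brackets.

/z/ after /s/ (voiceless) → [s]
/g/ after /p/ (voiceless) → [k]
/t/ after /z/ (voiced) → [d]

[θasso#pkuzdi]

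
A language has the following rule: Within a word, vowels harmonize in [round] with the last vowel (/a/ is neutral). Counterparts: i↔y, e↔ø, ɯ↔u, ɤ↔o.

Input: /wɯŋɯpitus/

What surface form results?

[wuŋupytus]

/ɯ/ harmonizes with /u/ ([+round]) → [u]
/ɯ/ harmonizes with /u/ ([+round]) → [u]
/i/ harmonizes with /u/ ([+round]) → [y]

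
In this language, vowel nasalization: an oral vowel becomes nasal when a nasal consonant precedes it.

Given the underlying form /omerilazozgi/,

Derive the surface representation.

/e/ after nasal /m/ → [ẽ]

[omẽrilazozgi]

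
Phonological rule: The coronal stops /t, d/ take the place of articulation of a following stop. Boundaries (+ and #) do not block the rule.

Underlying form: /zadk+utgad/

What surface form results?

/d/ before /k/ (velar) → [g]
/t/ before /g/ (velar) → [k]

[zagk+ukgad]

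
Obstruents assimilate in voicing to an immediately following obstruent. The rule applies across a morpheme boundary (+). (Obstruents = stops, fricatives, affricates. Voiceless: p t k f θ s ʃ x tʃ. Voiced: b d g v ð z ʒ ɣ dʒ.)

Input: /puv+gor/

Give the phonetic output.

no segment meets the rule's conditions; no change.

[puv+gor]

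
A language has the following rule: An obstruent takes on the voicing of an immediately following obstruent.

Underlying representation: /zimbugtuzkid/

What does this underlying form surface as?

[zimbuktuskid]

/g/ before /t/ (voiceless) → [k]
/z/ before /k/ (voiceless) → [s]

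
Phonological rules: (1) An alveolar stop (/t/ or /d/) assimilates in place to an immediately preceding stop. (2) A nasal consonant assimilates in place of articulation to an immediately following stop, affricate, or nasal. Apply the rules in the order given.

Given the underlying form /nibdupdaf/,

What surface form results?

[nibbupbaf]

Rule 1: /d/ after /b/ (labial) → [b]
Rule 1: /d/ after /p/ (labial) → [b]
After rule 1: nibbupbaf
Rule 2: no segment meets the rule's conditions; no change.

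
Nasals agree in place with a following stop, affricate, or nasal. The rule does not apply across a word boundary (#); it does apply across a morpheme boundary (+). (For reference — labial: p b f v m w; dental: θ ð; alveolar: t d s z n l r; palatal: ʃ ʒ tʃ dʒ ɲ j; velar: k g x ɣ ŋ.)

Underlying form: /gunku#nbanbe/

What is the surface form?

/n/ before /k/ (velar) → [ŋ]
/n/ before /b/ (labial) → [m]
/n/ before /b/ (labial) → [m]

[guŋku#mbambe]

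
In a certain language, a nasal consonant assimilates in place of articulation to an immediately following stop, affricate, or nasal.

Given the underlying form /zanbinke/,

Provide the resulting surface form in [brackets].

/n/ before /b/ (labial) → [m]
/n/ before /k/ (velar) → [ŋ]

[zambiŋke]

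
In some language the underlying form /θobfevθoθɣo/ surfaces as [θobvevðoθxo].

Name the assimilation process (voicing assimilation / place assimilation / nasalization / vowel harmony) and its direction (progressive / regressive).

/f/→[v] /θ/→[ð] /ɣ/→[x].
Each target copies a feature from the preceding segment, so the direction is progressive.

voicing assimilation, progressive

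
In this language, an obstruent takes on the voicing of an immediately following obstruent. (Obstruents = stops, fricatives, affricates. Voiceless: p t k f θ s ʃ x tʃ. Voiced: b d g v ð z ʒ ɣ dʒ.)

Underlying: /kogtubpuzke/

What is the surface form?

[koktuppuske]

/g/ before /t/ (voiceless) → [k]
/b/ before /p/ (voiceless) → [p]
/z/ before /k/ (voiceless) → [s]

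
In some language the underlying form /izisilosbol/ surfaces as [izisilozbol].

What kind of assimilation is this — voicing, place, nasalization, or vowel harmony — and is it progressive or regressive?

/s/→[z].
Each target copies a feature from the following segment, so the direction is regressive.

voicing assimilation, regressive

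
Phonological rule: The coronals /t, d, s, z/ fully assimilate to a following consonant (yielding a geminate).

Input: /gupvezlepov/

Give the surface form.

[gupvellepov]

/z/ before /l/ → [l] (total assimilation)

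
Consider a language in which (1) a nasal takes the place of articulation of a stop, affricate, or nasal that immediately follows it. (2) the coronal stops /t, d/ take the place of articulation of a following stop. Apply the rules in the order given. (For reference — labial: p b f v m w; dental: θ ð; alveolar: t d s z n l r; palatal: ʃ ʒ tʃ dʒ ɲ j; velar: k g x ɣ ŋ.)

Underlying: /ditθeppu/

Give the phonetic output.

[ditθeppu]

Rule 1: no segment meets the rule's conditions; no change.
After rule 1: ditθeppu
Rule 2: no segment meets the rule's conditions; no change.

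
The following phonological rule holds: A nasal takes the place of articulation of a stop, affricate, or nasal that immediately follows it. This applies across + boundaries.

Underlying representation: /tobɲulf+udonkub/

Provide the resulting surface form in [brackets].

[tobɲulf+udoŋkub]

/n/ before /k/ (velar) → [ŋ]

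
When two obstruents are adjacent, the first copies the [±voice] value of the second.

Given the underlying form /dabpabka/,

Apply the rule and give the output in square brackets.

[dappapka]

/b/ before /p/ (voiceless) → [p]
/b/ before /k/ (voiceless) → [p]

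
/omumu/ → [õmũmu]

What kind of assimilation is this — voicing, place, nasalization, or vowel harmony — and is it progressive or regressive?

nasalization, regressive

/o/→[õ] /u/→[ũ].
Each target copies a feature from the following segment, so the direction is regressive.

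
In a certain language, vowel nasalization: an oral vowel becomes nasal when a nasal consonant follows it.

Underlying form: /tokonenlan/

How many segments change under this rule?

/o/ before nasal /n/ → [õ]
/e/ before nasal /n/ → [ẽ]
/a/ before nasal /n/ → [ã]
3 segments change.

3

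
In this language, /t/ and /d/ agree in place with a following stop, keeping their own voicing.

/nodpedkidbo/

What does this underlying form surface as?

/d/ before /p/ (labial) → [b]
/d/ before /k/ (velar) → [g]
/d/ before /b/ (labial) → [b]

[nobpegkibbo]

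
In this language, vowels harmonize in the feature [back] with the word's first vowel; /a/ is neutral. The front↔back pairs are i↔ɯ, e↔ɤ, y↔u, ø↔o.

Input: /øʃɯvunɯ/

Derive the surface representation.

[øʃivyni]

/ɯ/ harmonizes with /ø/ ([-back]) → [i]
/u/ harmonizes with /ø/ ([-back]) → [y]
/ɯ/ harmonizes with /ø/ ([-back]) → [i]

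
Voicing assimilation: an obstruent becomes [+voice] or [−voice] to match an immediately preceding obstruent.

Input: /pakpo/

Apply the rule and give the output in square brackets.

no segment meets the rule's conditions; no change.

[pakpo]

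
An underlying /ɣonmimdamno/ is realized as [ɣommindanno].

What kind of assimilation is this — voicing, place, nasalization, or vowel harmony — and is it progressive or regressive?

place assimilation, regressive

/n/→[m] /m/→[n] /m/→[n].
Each target copies a feature from the following segment, so the direction is regressive.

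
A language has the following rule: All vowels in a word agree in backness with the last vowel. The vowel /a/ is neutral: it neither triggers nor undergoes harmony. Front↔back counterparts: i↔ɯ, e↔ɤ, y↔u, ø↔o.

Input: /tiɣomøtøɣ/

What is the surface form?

[tiɣømøtøɣ]

/o/ harmonizes with /ø/ ([-back]) → [ø]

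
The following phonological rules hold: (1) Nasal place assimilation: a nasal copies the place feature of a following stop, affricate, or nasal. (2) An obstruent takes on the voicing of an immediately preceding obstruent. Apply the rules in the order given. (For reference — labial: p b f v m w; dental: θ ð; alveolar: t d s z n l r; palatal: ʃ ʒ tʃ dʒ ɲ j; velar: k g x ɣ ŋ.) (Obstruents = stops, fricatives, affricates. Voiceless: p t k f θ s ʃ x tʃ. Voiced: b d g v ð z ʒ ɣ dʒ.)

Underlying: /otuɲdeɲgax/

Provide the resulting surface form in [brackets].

Rule 1: /ɲ/ before /d/ (alveolar) → [n]
Rule 1: /ɲ/ before /g/ (velar) → [ŋ]
After rule 1: otundeŋgax
Rule 2: no segment meets the rule's conditions; no change.

[otundeŋgax]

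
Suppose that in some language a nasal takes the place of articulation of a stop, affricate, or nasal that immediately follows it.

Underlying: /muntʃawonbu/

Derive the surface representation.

[muɲtʃawombu]

/n/ before /tʃ/ (palatal) → [ɲ]
/n/ before /b/ (labial) → [m]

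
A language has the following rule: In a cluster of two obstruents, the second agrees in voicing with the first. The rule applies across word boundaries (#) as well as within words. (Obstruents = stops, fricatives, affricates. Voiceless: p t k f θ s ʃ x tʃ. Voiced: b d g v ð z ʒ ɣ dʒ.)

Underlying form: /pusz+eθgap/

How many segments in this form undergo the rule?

2

/z/ after /s/ (voiceless) → [s]
/g/ after /θ/ (voiceless) → [k]
2 segments change.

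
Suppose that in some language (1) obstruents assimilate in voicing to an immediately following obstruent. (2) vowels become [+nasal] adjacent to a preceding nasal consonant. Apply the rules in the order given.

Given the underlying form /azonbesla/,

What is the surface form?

[azonbesla]

Rule 1: no segment meets the rule's conditions; no change.
After rule 1: azonbesla
Rule 2: no segment meets the rule's conditions; no change.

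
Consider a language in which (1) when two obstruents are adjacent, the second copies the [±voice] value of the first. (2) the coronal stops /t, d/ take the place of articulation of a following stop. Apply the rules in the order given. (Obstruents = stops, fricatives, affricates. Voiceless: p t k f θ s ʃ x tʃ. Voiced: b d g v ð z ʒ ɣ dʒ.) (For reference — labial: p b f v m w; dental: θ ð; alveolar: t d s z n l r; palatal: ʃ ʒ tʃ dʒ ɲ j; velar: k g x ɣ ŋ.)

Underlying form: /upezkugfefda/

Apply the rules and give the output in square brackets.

Rule 1: /k/ after /z/ (voiced) → [g]
Rule 1: /f/ after /g/ (voiced) → [v]
Rule 1: /d/ after /f/ (voiceless) → [t]
After rule 1: upezgugvefta
Rule 2: no segment meets the rule's conditions; no change.

[upezgugvefta]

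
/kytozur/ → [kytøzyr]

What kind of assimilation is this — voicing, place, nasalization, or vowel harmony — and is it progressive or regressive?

/o/→[ø] /u/→[y].
Vowels agree with the first vowel, so the harmony is progressive.

vowel harmony, progressive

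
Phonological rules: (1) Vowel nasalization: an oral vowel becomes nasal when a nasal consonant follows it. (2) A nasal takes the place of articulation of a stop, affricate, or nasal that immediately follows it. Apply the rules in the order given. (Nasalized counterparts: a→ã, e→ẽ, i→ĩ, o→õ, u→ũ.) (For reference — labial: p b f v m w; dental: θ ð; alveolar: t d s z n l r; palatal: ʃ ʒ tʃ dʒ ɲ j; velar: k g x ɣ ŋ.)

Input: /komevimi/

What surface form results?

[kõmevĩmi]

Rule 1: /o/ before nasal /m/ → [õ]
Rule 1: /i/ before nasal /m/ → [ĩ]
After rule 1: kõmevĩmi
Rule 2: no segment meets the rule's conditions; no change.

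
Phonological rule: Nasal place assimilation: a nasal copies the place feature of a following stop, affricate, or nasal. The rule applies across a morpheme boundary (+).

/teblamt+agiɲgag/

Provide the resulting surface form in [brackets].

/m/ before /t/ (alveolar) → [n]
/ɲ/ before /g/ (velar) → [ŋ]

[teblant+agiŋgag]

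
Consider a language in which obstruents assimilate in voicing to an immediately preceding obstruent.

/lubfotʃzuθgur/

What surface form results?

/f/ after /b/ (voiced) → [v]
/z/ after /tʃ/ (voiceless) → [s]
/g/ after /θ/ (voiceless) → [k]

[lubvotʃsuθkur]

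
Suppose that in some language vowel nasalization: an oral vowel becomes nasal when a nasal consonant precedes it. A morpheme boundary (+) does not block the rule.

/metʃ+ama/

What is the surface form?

/e/ after nasal /m/ → [ẽ]
/a/ after nasal /m/ → [ã]

[mẽtʃ+amã]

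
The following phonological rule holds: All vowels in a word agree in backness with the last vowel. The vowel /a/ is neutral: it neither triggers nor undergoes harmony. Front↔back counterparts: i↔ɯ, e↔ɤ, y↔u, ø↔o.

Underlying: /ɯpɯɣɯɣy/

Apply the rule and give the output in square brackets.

/ɯ/ harmonizes with /y/ ([-back]) → [i]
/ɯ/ harmonizes with /y/ ([-back]) → [i]
/ɯ/ harmonizes with /y/ ([-back]) → [i]

[ipiɣiɣy]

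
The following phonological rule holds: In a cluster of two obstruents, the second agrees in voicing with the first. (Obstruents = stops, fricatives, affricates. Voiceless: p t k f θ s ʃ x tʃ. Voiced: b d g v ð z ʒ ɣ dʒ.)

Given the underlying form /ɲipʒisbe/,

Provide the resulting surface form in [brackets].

/ʒ/ after /p/ (voiceless) → [ʃ]
/b/ after /s/ (voiceless) → [p]

[ɲipʃispe]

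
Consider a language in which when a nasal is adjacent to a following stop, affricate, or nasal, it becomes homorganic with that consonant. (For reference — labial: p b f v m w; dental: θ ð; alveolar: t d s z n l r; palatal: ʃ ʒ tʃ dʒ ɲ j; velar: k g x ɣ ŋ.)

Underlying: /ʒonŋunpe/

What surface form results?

[ʒoŋŋumpe]

/n/ before /ŋ/ (velar) → [ŋ]
/n/ before /p/ (labial) → [m]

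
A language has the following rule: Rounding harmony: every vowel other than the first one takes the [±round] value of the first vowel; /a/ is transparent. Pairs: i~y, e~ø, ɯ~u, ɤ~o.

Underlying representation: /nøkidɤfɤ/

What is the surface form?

/i/ harmonizes with /ø/ ([+round]) → [y]
/ɤ/ harmonizes with /ø/ ([+round]) → [o]
/ɤ/ harmonizes with /ø/ ([+round]) → [o]

[nøkydofo]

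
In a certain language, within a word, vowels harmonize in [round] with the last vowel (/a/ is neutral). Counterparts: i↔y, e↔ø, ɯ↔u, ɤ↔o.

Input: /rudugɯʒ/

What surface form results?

[rɯdɯgɯʒ]

/u/ harmonizes with /ɯ/ ([-round]) → [ɯ]
/u/ harmonizes with /ɯ/ ([-round]) → [ɯ]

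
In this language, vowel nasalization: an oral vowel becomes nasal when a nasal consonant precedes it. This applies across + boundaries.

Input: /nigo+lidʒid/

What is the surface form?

/i/ after nasal /n/ → [ĩ]

[nĩgo+lidʒid]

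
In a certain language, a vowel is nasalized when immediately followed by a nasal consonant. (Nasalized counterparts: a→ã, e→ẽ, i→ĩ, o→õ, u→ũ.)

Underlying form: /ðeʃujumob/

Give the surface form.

[ðeʃujũmob]

/u/ before nasal /m/ → [ũ]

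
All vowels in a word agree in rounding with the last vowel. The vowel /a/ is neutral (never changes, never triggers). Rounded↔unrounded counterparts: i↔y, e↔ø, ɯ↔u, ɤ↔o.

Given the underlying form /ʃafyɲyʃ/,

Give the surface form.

no segment meets the rule's conditions; no change.

[ʃafyɲyʃ]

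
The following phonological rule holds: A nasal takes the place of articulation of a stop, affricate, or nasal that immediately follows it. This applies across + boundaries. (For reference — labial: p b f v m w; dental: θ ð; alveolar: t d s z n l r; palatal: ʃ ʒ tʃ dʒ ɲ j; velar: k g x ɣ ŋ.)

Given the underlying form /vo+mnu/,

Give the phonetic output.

/m/ before /n/ (alveolar) → [n]

[vo+nnu]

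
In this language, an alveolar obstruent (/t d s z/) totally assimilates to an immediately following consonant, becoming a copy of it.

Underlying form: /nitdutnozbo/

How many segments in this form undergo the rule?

/t/ before /d/ → [d] (total assimilation)
/t/ before /n/ → [n] (total assimilation)
/z/ before /b/ → [b] (total assimilation)
3 segments change.

3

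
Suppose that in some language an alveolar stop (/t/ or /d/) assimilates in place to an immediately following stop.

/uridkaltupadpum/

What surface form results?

[urigkaltupabpum]

/d/ before /k/ (velar) → [g]
/d/ before /p/ (labial) → [b]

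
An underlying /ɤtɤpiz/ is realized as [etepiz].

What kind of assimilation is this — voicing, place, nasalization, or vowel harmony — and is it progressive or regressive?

vowel harmony, regressive

/ɤ/→[e] /ɤ/→[e].
Vowels agree with the last vowel, so the harmony is regressive.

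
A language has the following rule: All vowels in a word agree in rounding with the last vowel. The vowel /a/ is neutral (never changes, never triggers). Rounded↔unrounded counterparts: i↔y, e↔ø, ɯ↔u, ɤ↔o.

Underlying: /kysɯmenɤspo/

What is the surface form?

[kysumønospo]

/ɯ/ harmonizes with /o/ ([+round]) → [u]
/e/ harmonizes with /o/ ([+round]) → [ø]
/ɤ/ harmonizes with /o/ ([+round]) → [o]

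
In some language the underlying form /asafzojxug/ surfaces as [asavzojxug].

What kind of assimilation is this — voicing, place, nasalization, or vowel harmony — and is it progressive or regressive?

/f/→[v].
Each target copies a feature from the following segment, so the direction is regressive.

voicing assimilation, regressive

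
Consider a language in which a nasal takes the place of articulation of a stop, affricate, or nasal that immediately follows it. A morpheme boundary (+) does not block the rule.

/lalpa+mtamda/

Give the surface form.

/m/ before /t/ (alveolar) → [n]
/m/ before /d/ (alveolar) → [n]

[lalpa+ntanda]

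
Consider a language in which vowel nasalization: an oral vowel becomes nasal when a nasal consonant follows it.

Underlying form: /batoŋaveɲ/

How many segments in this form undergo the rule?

/o/ before nasal /ŋ/ → [õ]
/e/ before nasal /ɲ/ → [ẽ]
2 segments change.

2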